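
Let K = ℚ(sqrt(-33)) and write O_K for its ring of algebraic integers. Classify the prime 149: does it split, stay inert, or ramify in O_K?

149 splits in O_K

-33 mod 4 = 3, hence disc K = 4·(-33) = -132 and O_K = ℤ[√-33].
disc(K) = -132 is not divisible by 149; 149 is unramified.
Legendre symbol by Euler's criterion: (-33/149) ≡ (-33)^74 ≡ 1 (mod 149), i.e. (-33/149) = 1.
(-33/149) = 1, so 149 splits.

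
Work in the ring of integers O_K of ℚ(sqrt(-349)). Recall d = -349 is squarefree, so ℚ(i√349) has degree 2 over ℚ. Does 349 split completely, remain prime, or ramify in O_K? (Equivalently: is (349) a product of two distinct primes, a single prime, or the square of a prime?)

p ramifies

d = -349 ≡ 3 (mod 4), so O_K = ℤ[√-349] and disc(K) = 4d = -1396.
disc(K) = -1396 = 349·(-4), so p = 349 is ramified.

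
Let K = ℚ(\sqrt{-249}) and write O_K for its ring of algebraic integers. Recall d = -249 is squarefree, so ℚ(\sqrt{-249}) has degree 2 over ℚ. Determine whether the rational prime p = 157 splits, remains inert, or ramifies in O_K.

-249 mod 4 = 3, hence disc K = 4·(-249) = -996 and O_K = ℤ[√-249].
157 ∤ -996, so 157 is unramified.
(-249/157) = 65^78 mod 157 = 156, giving Legendre symbol -1.
d is a non-residue mod p, hence 157 remains inert in O_K.

remains prime (inert)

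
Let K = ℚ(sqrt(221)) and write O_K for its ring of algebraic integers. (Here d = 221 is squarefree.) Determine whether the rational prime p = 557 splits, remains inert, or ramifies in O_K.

557 remains inert

Since 221 ≡ 1 mod 4, the ring of integers is ℤ[(1+√221)/2] with discriminant 221.
disc(K) = 221 is not divisible by 557; 557 is unramified.
Compute (221/557) via Euler: 221^((557-1)/2) mod 557 = 556, so (221/557) = -1.
Legendre symbol -1 ⇒ 557 is inert.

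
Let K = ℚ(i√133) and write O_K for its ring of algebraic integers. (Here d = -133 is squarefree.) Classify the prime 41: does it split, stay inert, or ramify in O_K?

-133 mod 4 = 3, hence disc K = 4·(-133) = -532 and O_K = ℤ[√-133].
Since gcd(41, -532) = 1 the prime 41 does not ramify.
Compute (-133/41) via Euler: 31^((41-1)/2) mod 41 = 1, so (-133/41) = 1.
(-133/41) = 1, so 41 splits.

p splits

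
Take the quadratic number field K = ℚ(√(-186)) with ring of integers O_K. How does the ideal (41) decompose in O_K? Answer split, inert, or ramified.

inert — (41) stays prime in O_K

Since -186 ≢ 1 mod 4, the ring of integers is ℤ[√-186] with discriminant 4·(-186) = -744.
disc(K) = -744 is not divisible by 41; 41 is unramified.
Euler's criterion: (-186)^20 mod 41 = 40. Thus (-186|41) = -1.
(-186/41) = -1, so 41 is inert.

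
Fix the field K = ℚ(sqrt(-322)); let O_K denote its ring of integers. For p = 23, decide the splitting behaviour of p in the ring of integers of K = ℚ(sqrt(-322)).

23 is ramified

Since -322 ≢ 1 mod 4, the ring of integers is ℤ[√-322] with discriminant 4·(-322) = -1288.
disc(K) = -1288 = 23·(-56), so p = 23 is ramified.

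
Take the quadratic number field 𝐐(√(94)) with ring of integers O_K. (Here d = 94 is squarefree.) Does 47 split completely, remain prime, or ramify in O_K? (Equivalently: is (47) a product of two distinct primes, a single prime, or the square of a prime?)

d = 94 ≡ 2 (mod 4), so O_K = ℤ[√94] and disc(K) = 4d = 376.
47 divides disc(K) = 376, so 47 ramifies.

p ramifies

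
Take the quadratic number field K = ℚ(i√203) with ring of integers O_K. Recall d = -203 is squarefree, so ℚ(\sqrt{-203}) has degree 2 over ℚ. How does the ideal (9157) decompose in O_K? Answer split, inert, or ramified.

9157 splits in O_K

-203 mod 4 = 1, hence disc K = -203 and O_K = ℤ[(1+√-203)/2].
Since gcd(9157, -203) = 1 the prime 9157 does not ramify.
(-203/9157) = 8954^4578 mod 9157 = 1, giving Legendre symbol 1.
(-203/9157) = 1, so 9157 splits.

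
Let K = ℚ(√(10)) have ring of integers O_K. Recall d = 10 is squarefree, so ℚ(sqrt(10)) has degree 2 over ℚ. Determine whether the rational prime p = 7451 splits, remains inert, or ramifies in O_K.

Since 10 ≢ 1 mod 4, the ring of integers is ℤ[√10] with discriminant 4·10 = 40.
7451 ∤ 40, so 7451 is unramified.
Compute (10/7451) via Euler: 10^((7451-1)/2) mod 7451 = 7450, so (10/7451) = -1.
Legendre symbol -1 ⇒ 7451 is inert.

7451 remains inert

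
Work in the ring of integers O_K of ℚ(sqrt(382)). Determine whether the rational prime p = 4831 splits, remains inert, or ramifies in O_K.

split — (4831) = 𝔭₁𝔭₂ with 𝔭₁ ≠ 𝔭₂

382 mod 4 = 2, hence disc K = 4·382 = 1528 and O_K = ℤ[√382].
disc(K) = 1528 is not divisible by 4831; 4831 is unramified.
Legendre symbol by Euler's criterion: (382/4831) ≡ 382^2415 ≡ 1 (mod 4831), i.e. (382/4831) = 1.
Legendre symbol 1 ⇒ 4831 is split.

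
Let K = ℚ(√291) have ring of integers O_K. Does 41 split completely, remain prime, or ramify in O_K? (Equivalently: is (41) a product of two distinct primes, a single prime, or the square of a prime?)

split

291 mod 4 = 3, hence disc K = 4·291 = 1164 and O_K = ℤ[√291].
disc(K) = 1164 is not divisible by 41; 41 is unramified.
Legendre symbol by Euler's criterion: (291/41) ≡ 291^20 ≡ 1 (mod 41), i.e. (291/41) = 1.
(291/41) = 1, so 41 splits.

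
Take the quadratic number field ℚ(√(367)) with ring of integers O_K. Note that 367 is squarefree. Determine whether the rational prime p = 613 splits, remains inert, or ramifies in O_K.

613 remains inert

d = 367 ≡ 3 (mod 4), so O_K = ℤ[√367] and disc(K) = 4d = 1468.
Since gcd(613, 1468) = 1 the prime 613 does not ramify.
Euler's criterion: 367^306 mod 613 = 612. Thus (367|613) = -1.
Legendre symbol -1 ⇒ 613 is inert.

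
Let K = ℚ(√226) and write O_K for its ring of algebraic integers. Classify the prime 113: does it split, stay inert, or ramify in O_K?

113 is ramified

d = 226 ≡ 2 (mod 4), so O_K = ℤ[√226] and disc(K) = 4d = 904.
113 divides disc(K) = 904, so 113 ramifies.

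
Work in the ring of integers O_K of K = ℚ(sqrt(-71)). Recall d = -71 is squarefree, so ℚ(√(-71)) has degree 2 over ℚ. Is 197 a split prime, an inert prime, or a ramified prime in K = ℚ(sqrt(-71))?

inert — (197) stays prime in O_K

Since -71 ≡ 1 mod 4, the ring of integers is ℤ[(1+√-71)/2] with discriminant -71.
Since gcd(197, -71) = 1 the prime 197 does not ramify.
Euler's criterion: (-71)^98 mod 197 = 196. Thus (-71|197) = -1.
d is a non-residue mod p, hence 197 remains inert in O_K.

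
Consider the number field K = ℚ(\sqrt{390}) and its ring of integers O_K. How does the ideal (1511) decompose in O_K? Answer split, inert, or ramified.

split

390 mod 4 = 2, hence disc K = 4·390 = 1560 and O_K = ℤ[√390].
Since gcd(1511, 1560) = 1 the prime 1511 does not ramify.
Compute (390/1511) via Euler: 390^((1511-1)/2) mod 1511 = 1, so (390/1511) = 1.
Legendre symbol 1 ⇒ 1511 is split.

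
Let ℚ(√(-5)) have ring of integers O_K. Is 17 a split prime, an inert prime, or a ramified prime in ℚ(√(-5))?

d = -5 ≡ 3 (mod 4), so O_K = ℤ[√-5] and disc(K) = 4d = -20.
17 ∤ -20, so 17 is unramified.
(-5/17) = 12^8 mod 17 = 16, giving Legendre symbol -1.
(-5/17) = -1, so 17 is inert.

p is inert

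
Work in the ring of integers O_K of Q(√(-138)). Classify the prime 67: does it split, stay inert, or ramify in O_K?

-138 mod 4 = 2, hence disc K = 4·(-138) = -552 and O_K = ℤ[√-138].
67 ∤ -552, so 67 is unramified.
Legendre symbol by Euler's criterion: (-138/67) ≡ (-138)^33 ≡ 66 (mod 67), i.e. (-138/67) = -1.
Legendre symbol -1 ⇒ 67 is inert.

inert — (67) stays prime in O_K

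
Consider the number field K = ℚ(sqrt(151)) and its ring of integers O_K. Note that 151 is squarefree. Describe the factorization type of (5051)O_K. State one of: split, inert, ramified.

151 mod 4 = 3, hence disc K = 4·151 = 604 and O_K = ℤ[√151].
disc(K) = 604 is not divisible by 5051; 5051 is unramified.
Legendre symbol by Euler's criterion: (151/5051) ≡ 151^2525 ≡ 5050 (mod 5051), i.e. (151/5051) = -1.
Legendre symbol -1 ⇒ 5051 is inert.

p is inert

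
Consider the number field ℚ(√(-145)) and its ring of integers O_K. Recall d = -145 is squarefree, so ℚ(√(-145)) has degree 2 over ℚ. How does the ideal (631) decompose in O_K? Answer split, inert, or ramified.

d = -145 ≡ 3 (mod 4), so O_K = ℤ[√-145] and disc(K) = 4d = -580.
631 ∤ -580, so 631 is unramified.
Compute (-145/631) via Euler: 486^((631-1)/2) mod 631 = 630, so (-145/631) = -1.
Legendre symbol -1 ⇒ 631 is inert.

inert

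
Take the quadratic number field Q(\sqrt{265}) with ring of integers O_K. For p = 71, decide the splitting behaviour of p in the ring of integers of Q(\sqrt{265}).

265 mod 4 = 1, hence disc K = 265 and O_K = ℤ[(1+√265)/2].
disc(K) = 265 is not divisible by 71; 71 is unramified.
Euler's criterion: 265^35 mod 71 = 70. Thus (265|71) = -1.
d is a non-residue mod p, hence 71 remains inert in O_K.

71 remains inert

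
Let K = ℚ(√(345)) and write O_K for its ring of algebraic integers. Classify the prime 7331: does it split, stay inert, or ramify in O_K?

Since 345 ≡ 1 mod 4, the ring of integers is ℤ[(1+√345)/2] with discriminant 345.
Since gcd(7331, 345) = 1 the prime 7331 does not ramify.
Legendre symbol by Euler's criterion: (345/7331) ≡ 345^3665 ≡ 1 (mod 7331), i.e. (345/7331) = 1.
Legendre symbol 1 ⇒ 7331 is split.

splits completely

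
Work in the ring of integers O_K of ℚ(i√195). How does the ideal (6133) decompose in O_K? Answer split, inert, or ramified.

p is inert

d = -195 ≡ 1 (mod 4), so O_K = ℤ[(1+√-195)/2] and disc(K) = d = -195.
disc(K) = -195 is not divisible by 6133; 6133 is unramified.
Euler's criterion: (-195)^3066 mod 6133 = 6132. Thus (-195|6133) = -1.
(-195/6133) = -1, so 6133 is inert.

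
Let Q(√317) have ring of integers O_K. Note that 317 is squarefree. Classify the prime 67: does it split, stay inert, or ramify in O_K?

split — (67) = 𝔭₁𝔭₂ with 𝔭₁ ≠ 𝔭₂

Since 317 ≡ 1 mod 4, the ring of integers is ℤ[(1+√317)/2] with discriminant 317.
disc(K) = 317 is not divisible by 67; 67 is unramified.
Compute (317/67) via Euler: 49^((67-1)/2) mod 67 = 1, so (317/67) = 1.
d is a quadratic residue mod p, hence 67 splits in O_K.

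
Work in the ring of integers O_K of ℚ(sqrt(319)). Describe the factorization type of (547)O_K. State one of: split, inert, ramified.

split

319 mod 4 = 3, hence disc K = 4·319 = 1276 and O_K = ℤ[√319].
disc(K) = 1276 is not divisible by 547; 547 is unramified.
(319/547) = 319^273 mod 547 = 1, giving Legendre symbol 1.
d is a quadratic residue mod p, hence 547 splits in O_K.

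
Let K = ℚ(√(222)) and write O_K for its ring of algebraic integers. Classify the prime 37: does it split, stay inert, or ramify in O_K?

ramified

d = 222 ≡ 2 (mod 4), so O_K = ℤ[√222] and disc(K) = 4d = 888.
37 divides disc(K) = 888, so 37 ramifies.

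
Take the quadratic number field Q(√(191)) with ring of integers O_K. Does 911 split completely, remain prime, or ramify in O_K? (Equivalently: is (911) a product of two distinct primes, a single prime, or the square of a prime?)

Since 191 ≢ 1 mod 4, the ring of integers is ℤ[√191] with discriminant 4·191 = 764.
Since gcd(911, 764) = 1 the prime 911 does not ramify.
Legendre symbol by Euler's criterion: (191/911) ≡ 191^455 ≡ 910 (mod 911), i.e. (191/911) = -1.
Legendre symbol -1 ⇒ 911 is inert.

911 remains inert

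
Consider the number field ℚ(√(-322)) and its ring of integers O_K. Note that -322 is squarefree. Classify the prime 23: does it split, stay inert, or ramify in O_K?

d = -322 ≡ 2 (mod 4), so O_K = ℤ[√-322] and disc(K) = 4d = -1288.
Ramification test: 23 | -1288. The prime 23 ramifies in K.

ramified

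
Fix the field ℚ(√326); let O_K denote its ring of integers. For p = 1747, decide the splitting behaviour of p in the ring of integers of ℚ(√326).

Since 326 ≢ 1 mod 4, the ring of integers is ℤ[√326] with discriminant 4·326 = 1304.
Since gcd(1747, 1304) = 1 the prime 1747 does not ramify.
(326/1747) = 326^873 mod 1747 = 1746, giving Legendre symbol -1.
Legendre symbol -1 ⇒ 1747 is inert.

remains prime (inert)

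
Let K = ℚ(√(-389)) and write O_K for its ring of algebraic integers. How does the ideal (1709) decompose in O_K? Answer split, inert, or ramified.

d = -389 ≡ 3 (mod 4), so O_K = ℤ[√-389] and disc(K) = 4d = -1556.
disc(K) = -1556 is not divisible by 1709; 1709 is unramified.
Legendre symbol by Euler's criterion: (-389/1709) ≡ (-389)^854 ≡ 1 (mod 1709), i.e. (-389/1709) = 1.
Legendre symbol 1 ⇒ 1709 is split.

1709 splits in O_K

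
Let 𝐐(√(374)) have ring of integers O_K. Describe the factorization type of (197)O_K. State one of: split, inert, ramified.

374 mod 4 = 2, hence disc K = 4·374 = 1496 and O_K = ℤ[√374].
Since gcd(197, 1496) = 1 the prime 197 does not ramify.
Legendre symbol by Euler's criterion: (374/197) ≡ 374^98 ≡ 196 (mod 197), i.e. (374/197) = -1.
(374/197) = -1, so 197 is inert.

remains prime (inert)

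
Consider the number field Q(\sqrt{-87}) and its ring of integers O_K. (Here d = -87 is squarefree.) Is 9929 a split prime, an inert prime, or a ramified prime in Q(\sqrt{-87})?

d = -87 ≡ 1 (mod 4), so O_K = ℤ[(1+√-87)/2] and disc(K) = d = -87.
9929 ∤ -87, so 9929 is unramified.
Compute (-87/9929) via Euler: 9842^((9929-1)/2) mod 9929 = 1, so (-87/9929) = 1.
Legendre symbol 1 ⇒ 9929 is split.

p splits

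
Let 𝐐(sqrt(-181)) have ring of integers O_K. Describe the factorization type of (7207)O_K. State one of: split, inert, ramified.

7207 remains inert

Since -181 ≢ 1 mod 4, the ring of integers is ℤ[√-181] with discriminant 4·(-181) = -724.
disc(K) = -724 is not divisible by 7207; 7207 is unramified.
Compute (-181/7207) via Euler: 7026^((7207-1)/2) mod 7207 = 7206, so (-181/7207) = -1.
d is a non-residue mod p, hence 7207 remains inert in O_K.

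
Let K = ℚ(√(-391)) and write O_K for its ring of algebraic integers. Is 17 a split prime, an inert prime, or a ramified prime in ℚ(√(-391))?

Since -391 ≡ 1 mod 4, the ring of integers is ℤ[(1+√-391)/2] with discriminant -391.
Ramification test: 17 | -391. The prime 17 ramifies in K.

17 is ramified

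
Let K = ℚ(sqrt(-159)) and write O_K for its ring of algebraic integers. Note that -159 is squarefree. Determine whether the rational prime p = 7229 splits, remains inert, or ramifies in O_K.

d = -159 ≡ 1 (mod 4), so O_K = ℤ[(1+√-159)/2] and disc(K) = d = -159.
disc(K) = -159 is not divisible by 7229; 7229 is unramified.
Compute (-159/7229) via Euler: 7070^((7229-1)/2) mod 7229 = 1, so (-159/7229) = 1.
(-159/7229) = 1, so 7229 splits.

7229 splits in O_K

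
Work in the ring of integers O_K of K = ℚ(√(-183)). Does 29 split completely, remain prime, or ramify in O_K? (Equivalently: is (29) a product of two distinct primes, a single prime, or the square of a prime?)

split — (29) = 𝔭₁𝔭₂ with 𝔭₁ ≠ 𝔭₂

d = -183 ≡ 1 (mod 4), so O_K = ℤ[(1+√-183)/2] and disc(K) = d = -183.
Since gcd(29, -183) = 1 the prime 29 does not ramify.
Euler's criterion: (-183)^14 mod 29 = 1. Thus (-183|29) = 1.
(-183/29) = 1, so 29 splits.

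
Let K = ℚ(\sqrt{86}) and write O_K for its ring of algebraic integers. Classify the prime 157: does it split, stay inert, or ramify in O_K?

Since 86 ≢ 1 mod 4, the ring of integers is ℤ[√86] with discriminant 4·86 = 344.
157 ∤ 344, so 157 is unramified.
Compute (86/157) via Euler: 86^((157-1)/2) mod 157 = 1, so (86/157) = 1.
(86/157) = 1, so 157 splits.

split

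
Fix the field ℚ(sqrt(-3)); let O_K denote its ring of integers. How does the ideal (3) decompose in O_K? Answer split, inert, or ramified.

Since -3 ≡ 1 mod 4, the ring of integers is ℤ[(1+√-3)/2] with discriminant -3.
3 divides disc(K) = -3, so 3 ramifies.

ramifies in O_K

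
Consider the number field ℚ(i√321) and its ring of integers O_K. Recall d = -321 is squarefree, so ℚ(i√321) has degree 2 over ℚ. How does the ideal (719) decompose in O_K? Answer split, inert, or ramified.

remains prime (inert)

d = -321 ≡ 3 (mod 4), so O_K = ℤ[√-321] and disc(K) = 4d = -1284.
719 ∤ -1284, so 719 is unramified.
Compute (-321/719) via Euler: 398^((719-1)/2) mod 719 = 718, so (-321/719) = -1.
(-321/719) = -1, so 719 is inert.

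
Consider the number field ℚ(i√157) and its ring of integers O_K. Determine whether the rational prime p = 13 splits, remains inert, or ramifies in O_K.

Since -157 ≢ 1 mod 4, the ring of integers is ℤ[√-157] with discriminant 4·(-157) = -628.
13 ∤ -628, so 13 is unramified.
Compute (-157/13) via Euler: 12^((13-1)/2) mod 13 = 1, so (-157/13) = 1.
d is a quadratic residue mod p, hence 13 splits in O_K.

split — (13) = 𝔭₁𝔭₂ with 𝔭₁ ≠ 𝔭₂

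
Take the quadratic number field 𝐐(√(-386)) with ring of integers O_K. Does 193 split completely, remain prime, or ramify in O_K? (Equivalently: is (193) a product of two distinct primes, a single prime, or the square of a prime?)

d = -386 ≡ 2 (mod 4), so O_K = ℤ[√-386] and disc(K) = 4d = -1544.
disc(K) = -1544 = 193·(-8), so p = 193 is ramified.

p ramifies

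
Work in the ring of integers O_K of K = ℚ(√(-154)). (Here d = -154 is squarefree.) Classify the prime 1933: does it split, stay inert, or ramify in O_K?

split — (1933) = 𝔭₁𝔭₂ with 𝔭₁ ≠ 𝔭₂

-154 mod 4 = 2, hence disc K = 4·(-154) = -616 and O_K = ℤ[√-154].
Since gcd(1933, -616) = 1 the prime 1933 does not ramify.
(-154/1933) = 1779^966 mod 1933 = 1, giving Legendre symbol 1.
d is a quadratic residue mod p, hence 1933 splits in O_K.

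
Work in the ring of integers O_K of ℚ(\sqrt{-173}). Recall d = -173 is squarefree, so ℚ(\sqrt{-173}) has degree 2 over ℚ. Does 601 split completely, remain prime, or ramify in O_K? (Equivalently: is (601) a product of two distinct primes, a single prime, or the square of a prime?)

remains prime (inert)

d = -173 ≡ 3 (mod 4), so O_K = ℤ[√-173] and disc(K) = 4d = -692.
601 ∤ -692, so 601 is unramified.
Euler's criterion: (-173)^300 mod 601 = 600. Thus (-173|601) = -1.
Legendre symbol -1 ⇒ 601 is inert.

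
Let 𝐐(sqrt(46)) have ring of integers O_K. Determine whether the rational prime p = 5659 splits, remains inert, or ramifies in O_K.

46 mod 4 = 2, hence disc K = 4·46 = 184 and O_K = ℤ[√46].
disc(K) = 184 is not divisible by 5659; 5659 is unramified.
Compute (46/5659) via Euler: 46^((5659-1)/2) mod 5659 = 1, so (46/5659) = 1.
(46/5659) = 1, so 5659 splits.

split — (5659) = 𝔭₁𝔭₂ with 𝔭₁ ≠ 𝔭₂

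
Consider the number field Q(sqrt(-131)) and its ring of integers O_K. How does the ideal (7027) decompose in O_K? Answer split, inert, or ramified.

-131 mod 4 = 1, hence disc K = -131 and O_K = ℤ[(1+√-131)/2].
disc(K) = -131 is not divisible by 7027; 7027 is unramified.
Legendre symbol by Euler's criterion: (-131/7027) ≡ (-131)^3513 ≡ 1 (mod 7027), i.e. (-131/7027) = 1.
d is a quadratic residue mod p, hence 7027 splits in O_K.

splits completely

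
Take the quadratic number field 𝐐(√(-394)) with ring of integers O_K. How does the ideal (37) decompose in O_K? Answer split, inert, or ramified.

p is inert

d = -394 ≡ 2 (mod 4), so O_K = ℤ[√-394] and disc(K) = 4d = -1576.
disc(K) = -1576 is not divisible by 37; 37 is unramified.
Legendre symbol by Euler's criterion: (-394/37) ≡ (-394)^18 ≡ 36 (mod 37), i.e. (-394/37) = -1.
Legendre symbol -1 ⇒ 37 is inert.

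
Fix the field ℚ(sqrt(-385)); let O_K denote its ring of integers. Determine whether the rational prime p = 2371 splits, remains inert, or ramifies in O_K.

-385 mod 4 = 3, hence disc K = 4·(-385) = -1540 and O_K = ℤ[√-385].
Since gcd(2371, -1540) = 1 the prime 2371 does not ramify.
Euler's criterion: (-385)^1185 mod 2371 = 2370. Thus (-385|2371) = -1.
(-385/2371) = -1, so 2371 is inert.

2371 remains inert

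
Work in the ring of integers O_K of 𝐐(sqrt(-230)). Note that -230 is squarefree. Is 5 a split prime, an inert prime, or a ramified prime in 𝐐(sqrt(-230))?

d = -230 ≡ 2 (mod 4), so O_K = ℤ[√-230] and disc(K) = 4d = -920.
5 divides disc(K) = -920, so 5 ramifies.

5 is ramified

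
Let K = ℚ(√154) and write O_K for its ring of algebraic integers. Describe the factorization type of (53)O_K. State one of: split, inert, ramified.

inert — (53) stays prime in O_K

Since 154 ≢ 1 mod 4, the ring of integers is ℤ[√154] with discriminant 4·154 = 616.
disc(K) = 616 is not divisible by 53; 53 is unramified.
(154/53) = 48^26 mod 53 = 52, giving Legendre symbol -1.
Legendre symbol -1 ⇒ 53 is inert.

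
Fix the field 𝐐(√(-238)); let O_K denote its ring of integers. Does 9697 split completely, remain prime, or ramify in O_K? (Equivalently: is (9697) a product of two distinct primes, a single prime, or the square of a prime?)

p is inert

-238 mod 4 = 2, hence disc K = 4·(-238) = -952 and O_K = ℤ[√-238].
9697 ∤ -952, so 9697 is unramified.
(-238/9697) = 9459^4848 mod 9697 = 9696, giving Legendre symbol -1.
d is a non-residue mod p, hence 9697 remains inert in O_K.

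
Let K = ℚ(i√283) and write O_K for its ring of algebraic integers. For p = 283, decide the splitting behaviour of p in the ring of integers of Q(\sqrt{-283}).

ramifies in O_K

d = -283 ≡ 1 (mod 4), so O_K = ℤ[(1+√-283)/2] and disc(K) = d = -283.
disc(K) = -283 = 283·(-1), so p = 283 is ramified.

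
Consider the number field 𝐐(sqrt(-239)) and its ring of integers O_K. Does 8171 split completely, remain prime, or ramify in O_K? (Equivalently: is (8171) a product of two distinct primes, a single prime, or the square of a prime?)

Since -239 ≡ 1 mod 4, the ring of integers is ℤ[(1+√-239)/2] with discriminant -239.
8171 ∤ -239, so 8171 is unramified.
Compute (-239/8171) via Euler: 7932^((8171-1)/2) mod 8171 = 1, so (-239/8171) = 1.
d is a quadratic residue mod p, hence 8171 splits in O_K.

splits completely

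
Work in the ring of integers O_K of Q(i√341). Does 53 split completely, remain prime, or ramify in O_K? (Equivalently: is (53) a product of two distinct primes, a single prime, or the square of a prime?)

remains prime (inert)

d = -341 ≡ 3 (mod 4), so O_K = ℤ[√-341] and disc(K) = 4d = -1364.
disc(K) = -1364 is not divisible by 53; 53 is unramified.
(-341/53) = 30^26 mod 53 = 52, giving Legendre symbol -1.
Legendre symbol -1 ⇒ 53 is inert.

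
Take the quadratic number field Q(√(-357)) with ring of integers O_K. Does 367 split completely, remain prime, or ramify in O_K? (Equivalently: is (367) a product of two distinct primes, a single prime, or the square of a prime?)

inert

Since -357 ≢ 1 mod 4, the ring of integers is ℤ[√-357] with discriminant 4·(-357) = -1428.
disc(K) = -1428 is not divisible by 367; 367 is unramified.
Euler's criterion: (-357)^183 mod 367 = 366. Thus (-357|367) = -1.
Legendre symbol -1 ⇒ 367 is inert.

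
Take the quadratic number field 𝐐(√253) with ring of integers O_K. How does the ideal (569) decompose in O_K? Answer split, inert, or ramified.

split — (569) = 𝔭₁𝔭₂ with 𝔭₁ ≠ 𝔭₂

Since 253 ≡ 1 mod 4, the ring of integers is ℤ[(1+√253)/2] with discriminant 253.
disc(K) = 253 is not divisible by 569; 569 is unramified.
(253/569) = 253^284 mod 569 = 1, giving Legendre symbol 1.
d is a quadratic residue mod p, hence 569 splits in O_K.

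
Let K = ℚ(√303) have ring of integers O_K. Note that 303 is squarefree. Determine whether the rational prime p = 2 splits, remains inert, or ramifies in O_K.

d = 303 ≡ 3 (mod 4), so O_K = ℤ[√303] and disc(K) = 4d = 1212.
Ramification test: 2 | 1212. The prime 2 ramifies in K.

ramifies in O_K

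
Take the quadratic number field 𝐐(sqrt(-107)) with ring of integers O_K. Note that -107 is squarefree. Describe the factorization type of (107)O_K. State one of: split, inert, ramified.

Since -107 ≡ 1 mod 4, the ring of integers is ℤ[(1+√-107)/2] with discriminant -107.
107 divides disc(K) = -107, so 107 ramifies.

ramified — (107) = 𝔭²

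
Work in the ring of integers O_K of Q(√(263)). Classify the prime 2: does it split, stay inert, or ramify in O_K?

d = 263 ≡ 3 (mod 4), so O_K = ℤ[√263] and disc(K) = 4d = 1052.
disc(K) = 1052 = 2·526, so p = 2 is ramified.

2 is ramified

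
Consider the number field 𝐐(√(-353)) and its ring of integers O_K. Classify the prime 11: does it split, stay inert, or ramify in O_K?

inert — (11) stays prime in O_K

Since -353 ≢ 1 mod 4, the ring of integers is ℤ[√-353] with discriminant 4·(-353) = -1412.
11 ∤ -1412, so 11 is unramified.
Compute (-353/11) via Euler: 10^((11-1)/2) mod 11 = 10, so (-353/11) = -1.
d is a non-residue mod p, hence 11 remains inert in O_K.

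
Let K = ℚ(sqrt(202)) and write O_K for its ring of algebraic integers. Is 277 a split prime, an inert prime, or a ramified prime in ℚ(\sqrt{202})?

split — (277) = 𝔭₁𝔭₂ with 𝔭₁ ≠ 𝔭₂

Since 202 ≢ 1 mod 4, the ring of integers is ℤ[√202] with discriminant 4·202 = 808.
disc(K) = 808 is not divisible by 277; 277 is unramified.
(202/277) = 202^138 mod 277 = 1, giving Legendre symbol 1.
(202/277) = 1, so 277 splits.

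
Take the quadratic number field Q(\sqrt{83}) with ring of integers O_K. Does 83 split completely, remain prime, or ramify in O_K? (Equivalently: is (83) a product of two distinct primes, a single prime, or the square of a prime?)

ramified — (83) = 𝔭²

Since 83 ≢ 1 mod 4, the ring of integers is ℤ[√83] with discriminant 4·83 = 332.
83 divides disc(K) = 332, so 83 ramifies.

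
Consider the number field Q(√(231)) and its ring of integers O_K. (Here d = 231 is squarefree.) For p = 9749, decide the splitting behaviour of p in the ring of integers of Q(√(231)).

9749 splits in O_K

231 mod 4 = 3, hence disc K = 4·231 = 924 and O_K = ℤ[√231].
disc(K) = 924 is not divisible by 9749; 9749 is unramified.
Legendre symbol by Euler's criterion: (231/9749) ≡ 231^4874 ≡ 1 (mod 9749), i.e. (231/9749) = 1.
d is a quadratic residue mod p, hence 9749 splits in O_K.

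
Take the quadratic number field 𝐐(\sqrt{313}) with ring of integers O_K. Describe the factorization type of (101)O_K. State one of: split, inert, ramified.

313 mod 4 = 1, hence disc K = 313 and O_K = ℤ[(1+√313)/2].
disc(K) = 313 is not divisible by 101; 101 is unramified.
(313/101) = 10^50 mod 101 = 100, giving Legendre symbol -1.
(313/101) = -1, so 101 is inert.

remains prime (inert)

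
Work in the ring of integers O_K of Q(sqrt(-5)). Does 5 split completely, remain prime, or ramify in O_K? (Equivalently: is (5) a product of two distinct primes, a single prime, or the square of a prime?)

d = -5 ≡ 3 (mod 4), so O_K = ℤ[√-5] and disc(K) = 4d = -20.
Ramification test: 5 | -20. The prime 5 ramifies in K.

5 is ramified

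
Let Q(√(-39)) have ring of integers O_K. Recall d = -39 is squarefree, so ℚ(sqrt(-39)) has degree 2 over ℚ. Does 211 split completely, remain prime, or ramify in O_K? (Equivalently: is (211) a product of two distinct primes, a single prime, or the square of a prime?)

split — (211) = 𝔭₁𝔭₂ with 𝔭₁ ≠ 𝔭₂

d = -39 ≡ 1 (mod 4), so O_K = ℤ[(1+√-39)/2] and disc(K) = d = -39.
Since gcd(211, -39) = 1 the prime 211 does not ramify.
(-39/211) = 172^105 mod 211 = 1, giving Legendre symbol 1.
Legendre symbol 1 ⇒ 211 is split.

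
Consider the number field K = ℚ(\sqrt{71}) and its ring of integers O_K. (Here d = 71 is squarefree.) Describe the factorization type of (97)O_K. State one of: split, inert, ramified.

97 remains inert

Since 71 ≢ 1 mod 4, the ring of integers is ℤ[√71] with discriminant 4·71 = 284.
97 ∤ 284, so 97 is unramified.
Compute (71/97) via Euler: 71^((97-1)/2) mod 97 = 96, so (71/97) = -1.
Legendre symbol -1 ⇒ 97 is inert.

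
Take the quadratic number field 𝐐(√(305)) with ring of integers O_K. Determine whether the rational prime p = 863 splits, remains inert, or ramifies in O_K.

863 remains inert

Since 305 ≡ 1 mod 4, the ring of integers is ℤ[(1+√305)/2] with discriminant 305.
Since gcd(863, 305) = 1 the prime 863 does not ramify.
Legendre symbol by Euler's criterion: (305/863) ≡ 305^431 ≡ 862 (mod 863), i.e. (305/863) = -1.
(305/863) = -1, so 863 is inert.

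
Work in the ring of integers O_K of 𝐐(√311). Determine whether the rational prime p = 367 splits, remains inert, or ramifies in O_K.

inert

d = 311 ≡ 3 (mod 4), so O_K = ℤ[√311] and disc(K) = 4d = 1244.
disc(K) = 1244 is not divisible by 367; 367 is unramified.
Compute (311/367) via Euler: 311^((367-1)/2) mod 367 = 366, so (311/367) = -1.
(311/367) = -1, so 367 is inert.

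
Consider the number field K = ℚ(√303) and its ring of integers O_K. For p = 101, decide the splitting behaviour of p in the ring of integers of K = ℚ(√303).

d = 303 ≡ 3 (mod 4), so O_K = ℤ[√303] and disc(K) = 4d = 1212.
disc(K) = 1212 = 101·12, so p = 101 is ramified.

101 is ramified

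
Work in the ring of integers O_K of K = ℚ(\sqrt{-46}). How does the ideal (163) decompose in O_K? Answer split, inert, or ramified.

p is inert

d = -46 ≡ 2 (mod 4), so O_K = ℤ[√-46] and disc(K) = 4d = -184.
disc(K) = -184 is not divisible by 163; 163 is unramified.
(-46/163) = 117^81 mod 163 = 162, giving Legendre symbol -1.
d is a non-residue mod p, hence 163 remains inert in O_K.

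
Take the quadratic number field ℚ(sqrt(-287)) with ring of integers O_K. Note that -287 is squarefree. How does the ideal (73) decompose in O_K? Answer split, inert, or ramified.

73 remains inert

-287 mod 4 = 1, hence disc K = -287 and O_K = ℤ[(1+√-287)/2].
disc(K) = -287 is not divisible by 73; 73 is unramified.
(-287/73) = 5^36 mod 73 = 72, giving Legendre symbol -1.
Legendre symbol -1 ⇒ 73 is inert.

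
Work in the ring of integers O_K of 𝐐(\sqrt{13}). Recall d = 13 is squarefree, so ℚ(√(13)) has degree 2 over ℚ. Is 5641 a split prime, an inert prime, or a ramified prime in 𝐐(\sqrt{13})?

d = 13 ≡ 1 (mod 4), so O_K = ℤ[(1+√13)/2] and disc(K) = d = 13.
Since gcd(5641, 13) = 1 the prime 5641 does not ramify.
(13/5641) = 13^2820 mod 5641 = 1, giving Legendre symbol 1.
d is a quadratic residue mod p, hence 5641 splits in O_K.

splits completely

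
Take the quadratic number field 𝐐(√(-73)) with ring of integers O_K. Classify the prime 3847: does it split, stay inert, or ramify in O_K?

3847 splits in O_K

Since -73 ≢ 1 mod 4, the ring of integers is ℤ[√-73] with discriminant 4·(-73) = -292.
3847 ∤ -292, so 3847 is unramified.
Legendre symbol by Euler's criterion: (-73/3847) ≡ (-73)^1923 ≡ 1 (mod 3847), i.e. (-73/3847) = 1.
(-73/3847) = 1, so 3847 splits.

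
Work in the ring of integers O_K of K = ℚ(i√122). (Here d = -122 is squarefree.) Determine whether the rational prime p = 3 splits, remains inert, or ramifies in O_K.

split

Since -122 ≢ 1 mod 4, the ring of integers is ℤ[√-122] with discriminant 4·(-122) = -488.
3 ∤ -488, so 3 is unramified.
Legendre symbol by Euler's criterion: (-122/3) ≡ (-122)^1 ≡ 1 (mod 3), i.e. (-122/3) = 1.
d is a quadratic residue mod p, hence 3 splits in O_K.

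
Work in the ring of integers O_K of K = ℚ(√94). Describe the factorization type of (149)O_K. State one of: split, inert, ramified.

d = 94 ≡ 2 (mod 4), so O_K = ℤ[√94] and disc(K) = 4d = 376.
disc(K) = 376 is not divisible by 149; 149 is unramified.
Euler's criterion: 94^74 mod 149 = 148. Thus (94|149) = -1.
d is a non-residue mod p, hence 149 remains inert in O_K.

149 remains inert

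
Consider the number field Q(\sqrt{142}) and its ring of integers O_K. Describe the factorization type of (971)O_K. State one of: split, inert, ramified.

p splits

Since 142 ≢ 1 mod 4, the ring of integers is ℤ[√142] with discriminant 4·142 = 568.
Since gcd(971, 568) = 1 the prime 971 does not ramify.
Legendre symbol by Euler's criterion: (142/971) ≡ 142^485 ≡ 1 (mod 971), i.e. (142/971) = 1.
(142/971) = 1, so 971 splits.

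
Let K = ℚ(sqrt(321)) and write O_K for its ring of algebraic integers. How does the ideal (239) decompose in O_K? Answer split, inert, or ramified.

inert

Since 321 ≡ 1 mod 4, the ring of integers is ℤ[(1+√321)/2] with discriminant 321.
Since gcd(239, 321) = 1 the prime 239 does not ramify.
Euler's criterion: 321^119 mod 239 = 238. Thus (321|239) = -1.
Legendre symbol -1 ⇒ 239 is inert.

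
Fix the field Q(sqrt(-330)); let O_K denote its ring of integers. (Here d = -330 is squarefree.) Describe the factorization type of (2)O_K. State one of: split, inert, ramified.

ramifies in O_K

Since -330 ≢ 1 mod 4, the ring of integers is ℤ[√-330] with discriminant 4·(-330) = -1320.
2 divides disc(K) = -1320, so 2 ramifies.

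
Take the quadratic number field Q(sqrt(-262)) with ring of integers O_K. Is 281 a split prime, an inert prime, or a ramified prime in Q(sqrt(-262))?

inert — (281) stays prime in O_K

d = -262 ≡ 2 (mod 4), so O_K = ℤ[√-262] and disc(K) = 4d = -1048.
281 ∤ -1048, so 281 is unramified.
Legendre symbol by Euler's criterion: (-262/281) ≡ (-262)^140 ≡ 280 (mod 281), i.e. (-262/281) = -1.
Legendre symbol -1 ⇒ 281 is inert.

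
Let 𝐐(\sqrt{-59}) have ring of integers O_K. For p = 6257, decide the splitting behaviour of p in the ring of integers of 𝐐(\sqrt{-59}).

6257 splits in O_K

-59 mod 4 = 1, hence disc K = -59 and O_K = ℤ[(1+√-59)/2].
disc(K) = -59 is not divisible by 6257; 6257 is unramified.
Euler's criterion: (-59)^3128 mod 6257 = 1. Thus (-59|6257) = 1.
(-59/6257) = 1, so 6257 splits.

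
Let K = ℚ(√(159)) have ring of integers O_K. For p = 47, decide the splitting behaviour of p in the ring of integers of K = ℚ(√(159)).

splits completely

159 mod 4 = 3, hence disc K = 4·159 = 636 and O_K = ℤ[√159].
disc(K) = 636 is not divisible by 47; 47 is unramified.
Euler's criterion: 159^23 mod 47 = 1. Thus (159|47) = 1.
(159/47) = 1, so 47 splits.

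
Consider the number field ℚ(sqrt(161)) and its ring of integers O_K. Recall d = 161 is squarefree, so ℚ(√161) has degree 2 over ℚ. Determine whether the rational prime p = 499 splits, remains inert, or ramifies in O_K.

split — (499) = 𝔭₁𝔭₂ with 𝔭₁ ≠ 𝔭₂

Since 161 ≡ 1 mod 4, the ring of integers is ℤ[(1+√161)/2] with discriminant 161.
499 ∤ 161, so 499 is unramified.
Legendre symbol by Euler's criterion: (161/499) ≡ 161^249 ≡ 1 (mod 499), i.e. (161/499) = 1.
Legendre symbol 1 ⇒ 499 is split.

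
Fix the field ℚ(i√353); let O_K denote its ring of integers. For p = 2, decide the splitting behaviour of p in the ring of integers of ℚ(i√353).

p ramifies

-353 mod 4 = 3, hence disc K = 4·(-353) = -1412 and O_K = ℤ[√-353].
disc(K) = -1412 = 2·(-706), so p = 2 is ramified.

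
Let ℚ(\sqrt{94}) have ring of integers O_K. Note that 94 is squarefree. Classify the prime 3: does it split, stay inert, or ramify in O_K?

splits completely

d = 94 ≡ 2 (mod 4), so O_K = ℤ[√94] and disc(K) = 4d = 376.
3 ∤ 376, so 3 is unramified.
Compute (94/3) via Euler: 1^((3-1)/2) mod 3 = 1, so (94/3) = 1.
d is a quadratic residue mod p, hence 3 splits in O_K.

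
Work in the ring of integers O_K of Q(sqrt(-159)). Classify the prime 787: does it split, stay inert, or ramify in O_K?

remains prime (inert)

Since -159 ≡ 1 mod 4, the ring of integers is ℤ[(1+√-159)/2] with discriminant -159.
disc(K) = -159 is not divisible by 787; 787 is unramified.
Compute (-159/787) via Euler: 628^((787-1)/2) mod 787 = 786, so (-159/787) = -1.
d is a non-residue mod p, hence 787 remains inert in O_K.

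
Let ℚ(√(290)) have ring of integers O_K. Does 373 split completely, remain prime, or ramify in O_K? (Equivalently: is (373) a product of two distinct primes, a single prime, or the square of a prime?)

290 mod 4 = 2, hence disc K = 4·290 = 1160 and O_K = ℤ[√290].
Since gcd(373, 1160) = 1 the prime 373 does not ramify.
Compute (290/373) via Euler: 290^((373-1)/2) mod 373 = 1, so (290/373) = 1.
Legendre symbol 1 ⇒ 373 is split.

373 splits in O_K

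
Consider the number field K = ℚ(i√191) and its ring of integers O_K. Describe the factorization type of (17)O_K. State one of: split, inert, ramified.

p splits

d = -191 ≡ 1 (mod 4), so O_K = ℤ[(1+√-191)/2] and disc(K) = d = -191.
17 ∤ -191, so 17 is unramified.
Compute (-191/17) via Euler: 13^((17-1)/2) mod 17 = 1, so (-191/17) = 1.
Legendre symbol 1 ⇒ 17 is split.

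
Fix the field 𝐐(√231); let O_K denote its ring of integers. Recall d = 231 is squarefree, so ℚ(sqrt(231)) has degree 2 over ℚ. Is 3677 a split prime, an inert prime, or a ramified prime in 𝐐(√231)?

d = 231 ≡ 3 (mod 4), so O_K = ℤ[√231] and disc(K) = 4d = 924.
3677 ∤ 924, so 3677 is unramified.
Euler's criterion: 231^1838 mod 3677 = 3676. Thus (231|3677) = -1.
d is a non-residue mod p, hence 3677 remains inert in O_K.

p is inert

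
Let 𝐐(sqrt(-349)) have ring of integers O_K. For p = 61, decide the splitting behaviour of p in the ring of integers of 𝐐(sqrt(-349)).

p is inert

Since -349 ≢ 1 mod 4, the ring of integers is ℤ[√-349] with discriminant 4·(-349) = -1396.
Since gcd(61, -1396) = 1 the prime 61 does not ramify.
(-349/61) = 17^30 mod 61 = 60, giving Legendre symbol -1.
d is a non-residue mod p, hence 61 remains inert in O_K.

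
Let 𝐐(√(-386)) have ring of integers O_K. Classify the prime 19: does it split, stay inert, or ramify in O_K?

Since -386 ≢ 1 mod 4, the ring of integers is ℤ[√-386] with discriminant 4·(-386) = -1544.
disc(K) = -1544 is not divisible by 19; 19 is unramified.
Euler's criterion: (-386)^9 mod 19 = 18. Thus (-386|19) = -1.
Legendre symbol -1 ⇒ 19 is inert.

p is inert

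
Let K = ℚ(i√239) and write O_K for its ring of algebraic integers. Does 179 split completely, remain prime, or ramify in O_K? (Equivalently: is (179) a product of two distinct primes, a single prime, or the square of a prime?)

inert — (179) stays prime in O_K

-239 mod 4 = 1, hence disc K = -239 and O_K = ℤ[(1+√-239)/2].
Since gcd(179, -239) = 1 the prime 179 does not ramify.
Legendre symbol by Euler's criterion: (-239/179) ≡ (-239)^89 ≡ 178 (mod 179), i.e. (-239/179) = -1.
d is a non-residue mod p, hence 179 remains inert in O_K.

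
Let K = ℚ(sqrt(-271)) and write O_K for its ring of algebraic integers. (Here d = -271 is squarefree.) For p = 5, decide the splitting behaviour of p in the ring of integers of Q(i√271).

p splits

Since -271 ≡ 1 mod 4, the ring of integers is ℤ[(1+√-271)/2] with discriminant -271.
5 ∤ -271, so 5 is unramified.
Legendre symbol by Euler's criterion: (-271/5) ≡ (-271)^2 ≡ 1 (mod 5), i.e. (-271/5) = 1.
(-271/5) = 1, so 5 splits.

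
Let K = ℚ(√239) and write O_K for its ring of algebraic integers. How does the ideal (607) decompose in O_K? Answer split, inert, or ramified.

p splits

d = 239 ≡ 3 (mod 4), so O_K = ℤ[√239] and disc(K) = 4d = 956.
607 ∤ 956, so 607 is unramified.
Euler's criterion: 239^303 mod 607 = 1. Thus (239|607) = 1.
Legendre symbol 1 ⇒ 607 is split.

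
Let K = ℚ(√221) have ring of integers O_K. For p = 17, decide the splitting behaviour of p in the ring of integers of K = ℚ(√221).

ramifies in O_K

Since 221 ≡ 1 mod 4, the ring of integers is ℤ[(1+√221)/2] with discriminant 221.
Ramification test: 17 | 221. The prime 17 ramifies in K.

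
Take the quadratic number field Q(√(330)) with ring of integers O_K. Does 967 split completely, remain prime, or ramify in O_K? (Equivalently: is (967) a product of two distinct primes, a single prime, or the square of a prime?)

967 splits in O_K

d = 330 ≡ 2 (mod 4), so O_K = ℤ[√330] and disc(K) = 4d = 1320.
Since gcd(967, 1320) = 1 the prime 967 does not ramify.
Legendre symbol by Euler's criterion: (330/967) ≡ 330^483 ≡ 1 (mod 967), i.e. (330/967) = 1.
Legendre symbol 1 ⇒ 967 is split.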